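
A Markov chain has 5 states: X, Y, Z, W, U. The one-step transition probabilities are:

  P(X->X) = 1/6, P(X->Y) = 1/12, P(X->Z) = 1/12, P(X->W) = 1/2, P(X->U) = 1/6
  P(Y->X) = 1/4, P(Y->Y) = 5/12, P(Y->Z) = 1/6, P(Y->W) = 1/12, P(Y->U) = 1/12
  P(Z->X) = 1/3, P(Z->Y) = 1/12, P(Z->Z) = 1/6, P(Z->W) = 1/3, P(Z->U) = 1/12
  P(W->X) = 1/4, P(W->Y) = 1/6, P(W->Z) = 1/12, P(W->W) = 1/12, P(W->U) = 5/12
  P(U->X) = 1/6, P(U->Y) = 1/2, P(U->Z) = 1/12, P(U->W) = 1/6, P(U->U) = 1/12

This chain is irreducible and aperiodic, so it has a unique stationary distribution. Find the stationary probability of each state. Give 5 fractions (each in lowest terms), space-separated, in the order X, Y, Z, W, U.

Answer: 163/721 757/2884 331/2884 91/412 507/2884

Derivation:
The stationary distribution satisfies pi = pi * P, i.e.:
  pi_X = 1/6*pi_X + 1/4*pi_Y + 1/3*pi_Z + 1/4*pi_W + 1/6*pi_U
  pi_Y = 1/12*pi_X + 5/12*pi_Y + 1/12*pi_Z + 1/6*pi_W + 1/2*pi_U
  pi_Z = 1/12*pi_X + 1/6*pi_Y + 1/6*pi_Z + 1/12*pi_W + 1/12*pi_U
  pi_W = 1/2*pi_X + 1/12*pi_Y + 1/3*pi_Z + 1/12*pi_W + 1/6*pi_U
  pi_U = 1/6*pi_X + 1/12*pi_Y + 1/12*pi_Z + 5/12*pi_W + 1/12*pi_U
with normalization: pi_X + pi_Y + pi_Z + pi_W + pi_U = 1.

Using the first 4 balance equations plus normalization, the linear system A*pi = b is:
  [-5/6, 1/4, 1/3, 1/4, 1/6] . pi = 0
  [1/12, -7/12, 1/12, 1/6, 1/2] . pi = 0
  [1/12, 1/6, -5/6, 1/12, 1/12] . pi = 0
  [1/2, 1/12, 1/3, -11/12, 1/6] . pi = 0
  [1, 1, 1, 1, 1] . pi = 1

Solving yields:
  pi_X = 163/721
  pi_Y = 757/2884
  pi_Z = 331/2884
  pi_W = 91/412
  pi_U = 507/2884

Verification (pi * P):
  163/721*1/6 + 757/2884*1/4 + 331/2884*1/3 + 91/412*1/4 + 507/2884*1/6 = 163/721 = pi_X  (ok)
  163/721*1/12 + 757/2884*5/12 + 331/2884*1/12 + 91/412*1/6 + 507/2884*1/2 = 757/2884 = pi_Y  (ok)
  163/721*1/12 + 757/2884*1/6 + 331/2884*1/6 + 91/412*1/12 + 507/2884*1/12 = 331/2884 = pi_Z  (ok)
  163/721*1/2 + 757/2884*1/12 + 331/2884*1/3 + 91/412*1/12 + 507/2884*1/6 = 91/412 = pi_W  (ok)
  163/721*1/6 + 757/2884*1/12 + 331/2884*1/12 + 91/412*5/12 + 507/2884*1/12 = 507/2884 = pi_U  (ok)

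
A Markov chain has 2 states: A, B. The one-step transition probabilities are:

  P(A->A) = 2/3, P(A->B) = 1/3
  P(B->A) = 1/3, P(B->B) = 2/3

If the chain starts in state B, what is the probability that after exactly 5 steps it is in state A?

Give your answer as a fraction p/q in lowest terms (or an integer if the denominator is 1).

Answer: 121/243

Derivation:
Computing P^5 by repeated multiplication:
P^1 =
  A: [2/3, 1/3]
  B: [1/3, 2/3]
P^2 =
  A: [5/9, 4/9]
  B: [4/9, 5/9]
P^3 =
  A: [14/27, 13/27]
  B: [13/27, 14/27]
P^4 =
  A: [41/81, 40/81]
  B: [40/81, 41/81]
P^5 =
  A: [122/243, 121/243]
  B: [121/243, 122/243]

(P^5)[B -> A] = 121/243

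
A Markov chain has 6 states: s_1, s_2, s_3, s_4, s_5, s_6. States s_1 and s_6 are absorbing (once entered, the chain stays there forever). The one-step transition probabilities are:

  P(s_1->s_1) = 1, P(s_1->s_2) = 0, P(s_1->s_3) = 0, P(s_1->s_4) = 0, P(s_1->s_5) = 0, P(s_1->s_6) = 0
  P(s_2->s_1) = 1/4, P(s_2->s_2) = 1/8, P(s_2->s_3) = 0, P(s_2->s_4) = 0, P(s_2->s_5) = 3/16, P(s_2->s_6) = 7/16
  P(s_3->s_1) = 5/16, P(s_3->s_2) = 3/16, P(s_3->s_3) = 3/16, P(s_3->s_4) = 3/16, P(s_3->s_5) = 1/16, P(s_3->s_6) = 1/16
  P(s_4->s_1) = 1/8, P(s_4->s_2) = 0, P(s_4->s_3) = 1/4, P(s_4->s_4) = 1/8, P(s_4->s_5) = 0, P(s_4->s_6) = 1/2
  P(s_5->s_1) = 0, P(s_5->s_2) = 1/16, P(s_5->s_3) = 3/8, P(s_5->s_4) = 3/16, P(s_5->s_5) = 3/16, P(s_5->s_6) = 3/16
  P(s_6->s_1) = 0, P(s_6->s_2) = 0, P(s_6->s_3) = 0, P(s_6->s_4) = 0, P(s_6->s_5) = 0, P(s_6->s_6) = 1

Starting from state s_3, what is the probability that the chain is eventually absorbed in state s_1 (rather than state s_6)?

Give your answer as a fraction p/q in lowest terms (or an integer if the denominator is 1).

Answer: 7991/14111

Derivation:
Let a_i = P(absorbed in s_1 | start in state i).
Boundary conditions: a_s_1 = 1, a_s_6 = 0.
For each transient state i, a_i = sum_j P(i->j) * a_j:
  a_s_2 = 1/4*a_s_1 + 1/8*a_s_2 + 0*a_s_3 + 0*a_s_4 + 3/16*a_s_5 + 7/16*a_s_6
  a_s_3 = 5/16*a_s_1 + 3/16*a_s_2 + 3/16*a_s_3 + 3/16*a_s_4 + 1/16*a_s_5 + 1/16*a_s_6
  a_s_4 = 1/8*a_s_1 + 0*a_s_2 + 1/4*a_s_3 + 1/8*a_s_4 + 0*a_s_5 + 1/2*a_s_6
  a_s_5 = 0*a_s_1 + 1/16*a_s_2 + 3/8*a_s_3 + 3/16*a_s_4 + 3/16*a_s_5 + 3/16*a_s_6

Substituting a_s_1 = 1 and a_s_6 = 0, rearrange to (I - Q) a = r where r[i] = P(i -> s_1):
  [7/8, 0, 0, -3/16] . (a_s_2, a_s_3, a_s_4, a_s_5) = 1/4
  [-3/16, 13/16, -3/16, -1/16] . (a_s_2, a_s_3, a_s_4, a_s_5) = 5/16
  [0, -1/4, 7/8, 0] . (a_s_2, a_s_3, a_s_4, a_s_5) = 1/8
  [-1/16, -3/8, -3/16, 13/16] . (a_s_2, a_s_3, a_s_4, a_s_5) = 0

Solving yields:
  a_s_2 = 5119/14111
  a_s_3 = 7991/14111
  a_s_4 = 4299/14111
  a_s_5 = 5074/14111

Starting state is s_3, so the absorption probability is a_s_3 = 7991/14111.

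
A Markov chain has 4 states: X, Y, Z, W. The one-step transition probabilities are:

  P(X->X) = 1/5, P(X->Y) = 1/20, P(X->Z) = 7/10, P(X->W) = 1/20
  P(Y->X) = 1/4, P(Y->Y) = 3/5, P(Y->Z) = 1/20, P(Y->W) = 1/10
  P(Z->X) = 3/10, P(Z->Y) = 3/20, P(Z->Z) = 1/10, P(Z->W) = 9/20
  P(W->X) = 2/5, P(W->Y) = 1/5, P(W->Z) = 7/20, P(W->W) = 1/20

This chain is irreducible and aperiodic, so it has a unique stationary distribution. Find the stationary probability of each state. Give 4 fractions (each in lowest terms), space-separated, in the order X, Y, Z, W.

The stationary distribution satisfies pi = pi * P, i.e.:
  pi_X = 1/5*pi_X + 1/4*pi_Y + 3/10*pi_Z + 2/5*pi_W
  pi_Y = 1/20*pi_X + 3/5*pi_Y + 3/20*pi_Z + 1/5*pi_W
  pi_Z = 7/10*pi_X + 1/20*pi_Y + 1/10*pi_Z + 7/20*pi_W
  pi_W = 1/20*pi_X + 1/10*pi_Y + 9/20*pi_Z + 1/20*pi_W
with normalization: pi_X + pi_Y + pi_Z + pi_W = 1.

Using the first 3 balance equations plus normalization, the linear system A*pi = b is:
  [-4/5, 1/4, 3/10, 2/5] . pi = 0
  [1/20, -2/5, 3/20, 1/5] . pi = 0
  [7/10, 1/20, -9/10, 7/20] . pi = 0
  [1, 1, 1, 1] . pi = 1

Solving yields:
  pi_X = 93/334
  pi_Y = 279/1169
  pi_Z = 703/2338
  pi_W = 213/1169

Verification (pi * P):
  93/334*1/5 + 279/1169*1/4 + 703/2338*3/10 + 213/1169*2/5 = 93/334 = pi_X  (ok)
  93/334*1/20 + 279/1169*3/5 + 703/2338*3/20 + 213/1169*1/5 = 279/1169 = pi_Y  (ok)
  93/334*7/10 + 279/1169*1/20 + 703/2338*1/10 + 213/1169*7/20 = 703/2338 = pi_Z  (ok)
  93/334*1/20 + 279/1169*1/10 + 703/2338*9/20 + 213/1169*1/20 = 213/1169 = pi_W  (ok)

Answer: 93/334 279/1169 703/2338 213/1169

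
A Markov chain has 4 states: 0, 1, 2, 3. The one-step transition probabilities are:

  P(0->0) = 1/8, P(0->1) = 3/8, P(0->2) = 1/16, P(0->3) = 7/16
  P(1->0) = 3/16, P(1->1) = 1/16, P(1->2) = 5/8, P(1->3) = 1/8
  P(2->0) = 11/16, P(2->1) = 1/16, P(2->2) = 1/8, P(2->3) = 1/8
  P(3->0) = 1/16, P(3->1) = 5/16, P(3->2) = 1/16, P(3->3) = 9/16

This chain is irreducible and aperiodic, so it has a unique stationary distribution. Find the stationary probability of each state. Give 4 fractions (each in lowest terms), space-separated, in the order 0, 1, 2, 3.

Answer: 47/205 109/492 491/2460 43/123

Derivation:
The stationary distribution satisfies pi = pi * P, i.e.:
  pi_0 = 1/8*pi_0 + 3/16*pi_1 + 11/16*pi_2 + 1/16*pi_3
  pi_1 = 3/8*pi_0 + 1/16*pi_1 + 1/16*pi_2 + 5/16*pi_3
  pi_2 = 1/16*pi_0 + 5/8*pi_1 + 1/8*pi_2 + 1/16*pi_3
  pi_3 = 7/16*pi_0 + 1/8*pi_1 + 1/8*pi_2 + 9/16*pi_3
with normalization: pi_0 + pi_1 + pi_2 + pi_3 = 1.

Using the first 3 balance equations plus normalization, the linear system A*pi = b is:
  [-7/8, 3/16, 11/16, 1/16] . pi = 0
  [3/8, -15/16, 1/16, 5/16] . pi = 0
  [1/16, 5/8, -7/8, 1/16] . pi = 0
  [1, 1, 1, 1] . pi = 1

Solving yields:
  pi_0 = 47/205
  pi_1 = 109/492
  pi_2 = 491/2460
  pi_3 = 43/123

Verification (pi * P):
  47/205*1/8 + 109/492*3/16 + 491/2460*11/16 + 43/123*1/16 = 47/205 = pi_0  (ok)
  47/205*3/8 + 109/492*1/16 + 491/2460*1/16 + 43/123*5/16 = 109/492 = pi_1  (ok)
  47/205*1/16 + 109/492*5/8 + 491/2460*1/8 + 43/123*1/16 = 491/2460 = pi_2  (ok)
  47/205*7/16 + 109/492*1/8 + 491/2460*1/8 + 43/123*9/16 = 43/123 = pi_3  (ok)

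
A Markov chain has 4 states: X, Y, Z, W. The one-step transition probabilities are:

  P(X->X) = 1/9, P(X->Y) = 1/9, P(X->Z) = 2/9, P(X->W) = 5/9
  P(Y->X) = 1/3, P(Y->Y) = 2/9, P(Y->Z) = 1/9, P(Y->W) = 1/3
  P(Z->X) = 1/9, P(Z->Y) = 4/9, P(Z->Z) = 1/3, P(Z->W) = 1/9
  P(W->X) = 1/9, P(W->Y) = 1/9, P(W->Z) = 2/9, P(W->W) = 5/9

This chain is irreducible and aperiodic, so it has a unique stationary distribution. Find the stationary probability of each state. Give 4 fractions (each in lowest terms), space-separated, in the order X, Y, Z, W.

The stationary distribution satisfies pi = pi * P, i.e.:
  pi_X = 1/9*pi_X + 1/3*pi_Y + 1/9*pi_Z + 1/9*pi_W
  pi_Y = 1/9*pi_X + 2/9*pi_Y + 4/9*pi_Z + 1/9*pi_W
  pi_Z = 2/9*pi_X + 1/9*pi_Y + 1/3*pi_Z + 2/9*pi_W
  pi_W = 5/9*pi_X + 1/3*pi_Y + 1/9*pi_Z + 5/9*pi_W
with normalization: pi_X + pi_Y + pi_Z + pi_W = 1.

Using the first 3 balance equations plus normalization, the linear system A*pi = b is:
  [-8/9, 1/3, 1/9, 1/9] . pi = 0
  [1/9, -7/9, 4/9, 1/9] . pi = 0
  [2/9, 1/9, -2/3, 2/9] . pi = 0
  [1, 1, 1, 1] . pi = 1

Solving yields:
  pi_X = 95/603
  pi_Y = 14/67
  pi_Z = 15/67
  pi_W = 247/603

Verification (pi * P):
  95/603*1/9 + 14/67*1/3 + 15/67*1/9 + 247/603*1/9 = 95/603 = pi_X  (ok)
  95/603*1/9 + 14/67*2/9 + 15/67*4/9 + 247/603*1/9 = 14/67 = pi_Y  (ok)
  95/603*2/9 + 14/67*1/9 + 15/67*1/3 + 247/603*2/9 = 15/67 = pi_Z  (ok)
  95/603*5/9 + 14/67*1/3 + 15/67*1/9 + 247/603*5/9 = 247/603 = pi_W  (ok)

Answer: 95/603 14/67 15/67 247/603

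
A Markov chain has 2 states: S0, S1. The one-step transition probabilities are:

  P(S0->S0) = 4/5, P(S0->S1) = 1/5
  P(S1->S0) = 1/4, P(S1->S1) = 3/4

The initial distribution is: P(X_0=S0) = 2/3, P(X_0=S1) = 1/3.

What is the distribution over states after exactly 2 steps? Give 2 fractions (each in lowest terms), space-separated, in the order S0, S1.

Propagating the distribution step by step (d_{t+1} = d_t * P):
d_0 = (S0=2/3, S1=1/3)
  d_1[S0] = 2/3*4/5 + 1/3*1/4 = 37/60
  d_1[S1] = 2/3*1/5 + 1/3*3/4 = 23/60
d_1 = (S0=37/60, S1=23/60)
  d_2[S0] = 37/60*4/5 + 23/60*1/4 = 707/1200
  d_2[S1] = 37/60*1/5 + 23/60*3/4 = 493/1200
d_2 = (S0=707/1200, S1=493/1200)

Answer: 707/1200 493/1200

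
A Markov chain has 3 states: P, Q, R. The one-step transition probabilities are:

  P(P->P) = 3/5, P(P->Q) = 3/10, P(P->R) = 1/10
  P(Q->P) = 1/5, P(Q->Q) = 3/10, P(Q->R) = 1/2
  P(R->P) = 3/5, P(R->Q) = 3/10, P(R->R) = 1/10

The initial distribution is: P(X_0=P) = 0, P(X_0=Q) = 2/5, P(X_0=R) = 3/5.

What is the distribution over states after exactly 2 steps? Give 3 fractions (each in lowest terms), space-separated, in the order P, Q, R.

Propagating the distribution step by step (d_{t+1} = d_t * P):
d_0 = (P=0, Q=2/5, R=3/5)
  d_1[P] = 0*3/5 + 2/5*1/5 + 3/5*3/5 = 11/25
  d_1[Q] = 0*3/10 + 2/5*3/10 + 3/5*3/10 = 3/10
  d_1[R] = 0*1/10 + 2/5*1/2 + 3/5*1/10 = 13/50
d_1 = (P=11/25, Q=3/10, R=13/50)
  d_2[P] = 11/25*3/5 + 3/10*1/5 + 13/50*3/5 = 12/25
  d_2[Q] = 11/25*3/10 + 3/10*3/10 + 13/50*3/10 = 3/10
  d_2[R] = 11/25*1/10 + 3/10*1/2 + 13/50*1/10 = 11/50
d_2 = (P=12/25, Q=3/10, R=11/50)

Answer: 12/25 3/10 11/50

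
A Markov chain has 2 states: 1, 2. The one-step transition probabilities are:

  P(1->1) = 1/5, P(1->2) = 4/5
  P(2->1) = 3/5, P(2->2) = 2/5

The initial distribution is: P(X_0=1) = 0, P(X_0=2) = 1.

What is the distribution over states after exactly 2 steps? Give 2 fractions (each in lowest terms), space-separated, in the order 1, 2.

Propagating the distribution step by step (d_{t+1} = d_t * P):
d_0 = (1=0, 2=1)
  d_1[1] = 0*1/5 + 1*3/5 = 3/5
  d_1[2] = 0*4/5 + 1*2/5 = 2/5
d_1 = (1=3/5, 2=2/5)
  d_2[1] = 3/5*1/5 + 2/5*3/5 = 9/25
  d_2[2] = 3/5*4/5 + 2/5*2/5 = 16/25
d_2 = (1=9/25, 2=16/25)

Answer: 9/25 16/25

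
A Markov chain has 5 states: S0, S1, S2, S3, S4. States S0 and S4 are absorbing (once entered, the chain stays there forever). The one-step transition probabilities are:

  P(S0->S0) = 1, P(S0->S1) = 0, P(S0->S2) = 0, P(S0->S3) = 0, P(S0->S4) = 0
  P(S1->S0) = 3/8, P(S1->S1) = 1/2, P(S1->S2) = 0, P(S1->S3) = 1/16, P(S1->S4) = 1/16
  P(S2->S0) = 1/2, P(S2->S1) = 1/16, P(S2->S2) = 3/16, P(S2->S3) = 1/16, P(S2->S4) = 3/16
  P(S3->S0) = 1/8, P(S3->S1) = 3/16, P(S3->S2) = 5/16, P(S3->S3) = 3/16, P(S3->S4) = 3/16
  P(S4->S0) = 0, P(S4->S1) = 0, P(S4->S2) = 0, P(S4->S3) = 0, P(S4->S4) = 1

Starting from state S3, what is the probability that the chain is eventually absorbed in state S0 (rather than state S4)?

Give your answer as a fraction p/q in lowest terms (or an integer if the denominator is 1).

Let a_i = P(absorbed in S0 | start in state i).
Boundary conditions: a_S0 = 1, a_S4 = 0.
For each transient state i, a_i = sum_j P(i->j) * a_j:
  a_S1 = 3/8*a_S0 + 1/2*a_S1 + 0*a_S2 + 1/16*a_S3 + 1/16*a_S4
  a_S2 = 1/2*a_S0 + 1/16*a_S1 + 3/16*a_S2 + 1/16*a_S3 + 3/16*a_S4
  a_S3 = 1/8*a_S0 + 3/16*a_S1 + 5/16*a_S2 + 3/16*a_S3 + 3/16*a_S4

Substituting a_S0 = 1 and a_S4 = 0, rearrange to (I - Q) a = r where r[i] = P(i -> S0):
  [1/2, 0, -1/16] . (a_S1, a_S2, a_S3) = 3/8
  [-1/16, 13/16, -1/16] . (a_S1, a_S2, a_S3) = 1/2
  [-3/16, -5/16, 13/16] . (a_S1, a_S2, a_S3) = 1/8

Solving yields:
  a_S1 = 525/634
  a_S2 = 461/634
  a_S3 = 198/317

Starting state is S3, so the absorption probability is a_S3 = 198/317.

Answer: 198/317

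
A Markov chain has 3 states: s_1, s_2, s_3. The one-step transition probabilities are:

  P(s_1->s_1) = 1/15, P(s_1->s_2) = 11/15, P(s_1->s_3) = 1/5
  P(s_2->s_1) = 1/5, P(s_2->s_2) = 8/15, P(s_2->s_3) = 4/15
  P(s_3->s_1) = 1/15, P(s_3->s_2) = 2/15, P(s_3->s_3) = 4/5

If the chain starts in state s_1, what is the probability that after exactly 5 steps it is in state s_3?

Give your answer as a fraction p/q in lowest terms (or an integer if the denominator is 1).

Answer: 14761/28125

Derivation:
Computing P^5 by repeated multiplication:
P^1 =
  s_1: [1/15, 11/15, 1/5]
  s_2: [1/5, 8/15, 4/15]
  s_3: [1/15, 2/15, 4/5]
P^2 =
  s_1: [37/225, 7/15, 83/225]
  s_2: [31/225, 7/15, 89/225]
  s_3: [19/225, 17/75, 31/45]
P^3 =
  s_1: [29/225, 157/375, 509/1125]
  s_2: [29/225, 151/375, 527/1125]
  s_3: [109/1125, 103/375, 707/1125]
P^4 =
  s_1: [689/5625, 709/1875, 2809/5625]
  s_2: [677/5625, 697/1875, 2857/5625]
  s_3: [581/5625, 113/375, 3349/5625]
P^5 =
  s_1: [3293/28125, 1119/3125, 14761/28125]
  s_2: [3269/28125, 1107/3125, 14893/28125]
  s_3: [601/5625, 987/3125, 16237/28125]

(P^5)[s_1 -> s_3] = 14761/28125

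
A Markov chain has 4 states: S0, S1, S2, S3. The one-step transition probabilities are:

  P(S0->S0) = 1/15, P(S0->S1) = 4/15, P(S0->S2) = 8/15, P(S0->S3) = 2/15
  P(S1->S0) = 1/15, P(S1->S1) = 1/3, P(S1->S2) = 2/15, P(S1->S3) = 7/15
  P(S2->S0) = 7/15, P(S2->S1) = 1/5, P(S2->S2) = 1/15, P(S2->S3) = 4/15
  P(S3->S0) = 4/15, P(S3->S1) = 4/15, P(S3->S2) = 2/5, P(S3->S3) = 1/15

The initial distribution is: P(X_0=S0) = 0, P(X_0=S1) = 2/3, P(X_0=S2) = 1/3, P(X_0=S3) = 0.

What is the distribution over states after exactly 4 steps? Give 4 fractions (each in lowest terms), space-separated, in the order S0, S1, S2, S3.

Propagating the distribution step by step (d_{t+1} = d_t * P):
d_0 = (S0=0, S1=2/3, S2=1/3, S3=0)
  d_1[S0] = 0*1/15 + 2/3*1/15 + 1/3*7/15 + 0*4/15 = 1/5
  d_1[S1] = 0*4/15 + 2/3*1/3 + 1/3*1/5 + 0*4/15 = 13/45
  d_1[S2] = 0*8/15 + 2/3*2/15 + 1/3*1/15 + 0*2/5 = 1/9
  d_1[S3] = 0*2/15 + 2/3*7/15 + 1/3*4/15 + 0*1/15 = 2/5
d_1 = (S0=1/5, S1=13/45, S2=1/9, S3=2/5)
  d_2[S0] = 1/5*1/15 + 13/45*1/15 + 1/9*7/15 + 2/5*4/15 = 43/225
  d_2[S1] = 1/5*4/15 + 13/45*1/3 + 1/9*1/5 + 2/5*4/15 = 188/675
  d_2[S2] = 1/5*8/15 + 13/45*2/15 + 1/9*1/15 + 2/5*2/5 = 211/675
  d_2[S3] = 1/5*2/15 + 13/45*7/15 + 1/9*4/15 + 2/5*1/15 = 49/225
d_2 = (S0=43/225, S1=188/675, S2=211/675, S3=49/225)
  d_3[S0] = 43/225*1/15 + 188/675*1/15 + 211/675*7/15 + 49/225*4/15 = 794/3375
  d_3[S1] = 43/225*4/15 + 188/675*1/3 + 211/675*1/5 + 49/225*4/15 = 2677/10125
  d_3[S2] = 43/225*8/15 + 188/675*2/15 + 211/675*1/15 + 49/225*2/5 = 2501/10125
  d_3[S3] = 43/225*2/15 + 188/675*7/15 + 211/675*4/15 + 49/225*1/15 = 19/75
d_3 = (S0=794/3375, S1=2677/10125, S2=2501/10125, S3=19/75)
  d_4[S0] = 794/3375*1/15 + 2677/10125*1/15 + 2501/10125*7/15 + 19/75*4/15 = 10942/50625
  d_4[S1] = 794/3375*4/15 + 2677/10125*1/3 + 2501/10125*1/5 + 19/75*4/15 = 40676/151875
  d_4[S2] = 794/3375*8/15 + 2677/10125*2/15 + 2501/10125*1/15 + 19/75*2/5 = 42301/151875
  d_4[S3] = 794/3375*2/15 + 2677/10125*7/15 + 2501/10125*4/15 + 19/75*1/15 = 1336/5625
d_4 = (S0=10942/50625, S1=40676/151875, S2=42301/151875, S3=1336/5625)

Answer: 10942/50625 40676/151875 42301/151875 1336/5625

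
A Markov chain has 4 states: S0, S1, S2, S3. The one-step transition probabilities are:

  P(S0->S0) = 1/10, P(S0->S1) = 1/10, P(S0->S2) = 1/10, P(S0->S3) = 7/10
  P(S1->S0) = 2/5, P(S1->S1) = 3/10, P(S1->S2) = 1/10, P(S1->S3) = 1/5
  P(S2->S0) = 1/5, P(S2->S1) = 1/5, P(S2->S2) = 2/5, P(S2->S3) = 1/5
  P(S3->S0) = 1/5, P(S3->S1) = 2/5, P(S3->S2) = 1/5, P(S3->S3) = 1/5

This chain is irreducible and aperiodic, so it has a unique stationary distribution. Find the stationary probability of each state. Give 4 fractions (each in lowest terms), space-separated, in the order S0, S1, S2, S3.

The stationary distribution satisfies pi = pi * P, i.e.:
  pi_S0 = 1/10*pi_S0 + 2/5*pi_S1 + 1/5*pi_S2 + 1/5*pi_S3
  pi_S1 = 1/10*pi_S0 + 3/10*pi_S1 + 1/5*pi_S2 + 2/5*pi_S3
  pi_S2 = 1/10*pi_S0 + 1/10*pi_S1 + 2/5*pi_S2 + 1/5*pi_S3
  pi_S3 = 7/10*pi_S0 + 1/5*pi_S1 + 1/5*pi_S2 + 1/5*pi_S3
with normalization: pi_S0 + pi_S1 + pi_S2 + pi_S3 = 1.

Using the first 3 balance equations plus normalization, the linear system A*pi = b is:
  [-9/10, 2/5, 1/5, 1/5] . pi = 0
  [1/10, -7/10, 1/5, 2/5] . pi = 0
  [1/10, 1/10, -3/5, 1/5] . pi = 0
  [1, 1, 1, 1] . pi = 1

Solving yields:
  pi_S0 = 38/165
  pi_S1 = 4/15
  pi_S2 = 31/165
  pi_S3 = 52/165

Verification (pi * P):
  38/165*1/10 + 4/15*2/5 + 31/165*1/5 + 52/165*1/5 = 38/165 = pi_S0  (ok)
  38/165*1/10 + 4/15*3/10 + 31/165*1/5 + 52/165*2/5 = 4/15 = pi_S1  (ok)
  38/165*1/10 + 4/15*1/10 + 31/165*2/5 + 52/165*1/5 = 31/165 = pi_S2  (ok)
  38/165*7/10 + 4/15*1/5 + 31/165*1/5 + 52/165*1/5 = 52/165 = pi_S3  (ok)

Answer: 38/165 4/15 31/165 52/165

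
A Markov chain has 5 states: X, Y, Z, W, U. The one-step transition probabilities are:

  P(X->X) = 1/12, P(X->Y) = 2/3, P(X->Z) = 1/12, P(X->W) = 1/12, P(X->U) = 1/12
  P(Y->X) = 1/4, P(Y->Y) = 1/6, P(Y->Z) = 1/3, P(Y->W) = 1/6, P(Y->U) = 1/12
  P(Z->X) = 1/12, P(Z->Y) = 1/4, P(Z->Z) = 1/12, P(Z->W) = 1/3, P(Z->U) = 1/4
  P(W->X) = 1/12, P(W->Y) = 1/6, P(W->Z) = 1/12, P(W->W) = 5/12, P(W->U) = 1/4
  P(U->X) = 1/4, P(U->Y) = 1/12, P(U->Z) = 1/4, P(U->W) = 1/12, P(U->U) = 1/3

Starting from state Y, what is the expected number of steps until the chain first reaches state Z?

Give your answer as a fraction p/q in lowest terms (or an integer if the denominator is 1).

Answer: 312/71

Derivation:
Let h_i = expected steps to first reach Z from state i.
Boundary: h_Z = 0.
First-step equations for the other states:
  h_X = 1 + 1/12*h_X + 2/3*h_Y + 1/12*h_Z + 1/12*h_W + 1/12*h_U
  h_Y = 1 + 1/4*h_X + 1/6*h_Y + 1/3*h_Z + 1/6*h_W + 1/12*h_U
  h_W = 1 + 1/12*h_X + 1/6*h_Y + 1/12*h_Z + 5/12*h_W + 1/4*h_U
  h_U = 1 + 1/4*h_X + 1/12*h_Y + 1/4*h_Z + 1/12*h_W + 1/3*h_U

Substituting h_Z = 0 and rearranging gives the linear system (I - Q) h = 1:
  [11/12, -2/3, -1/12, -1/12] . (h_X, h_Y, h_W, h_U) = 1
  [-1/4, 5/6, -1/6, -1/12] . (h_X, h_Y, h_W, h_U) = 1
  [-1/12, -1/6, 7/12, -1/4] . (h_X, h_Y, h_W, h_U) = 1
  [-1/4, -1/12, -1/12, 2/3] . (h_X, h_Y, h_W, h_U) = 1

Solving yields:
  h_X = 372/71
  h_Y = 312/71
  h_W = 408/71
  h_U = 336/71

Starting state is Y, so the expected hitting time is h_Y = 312/71.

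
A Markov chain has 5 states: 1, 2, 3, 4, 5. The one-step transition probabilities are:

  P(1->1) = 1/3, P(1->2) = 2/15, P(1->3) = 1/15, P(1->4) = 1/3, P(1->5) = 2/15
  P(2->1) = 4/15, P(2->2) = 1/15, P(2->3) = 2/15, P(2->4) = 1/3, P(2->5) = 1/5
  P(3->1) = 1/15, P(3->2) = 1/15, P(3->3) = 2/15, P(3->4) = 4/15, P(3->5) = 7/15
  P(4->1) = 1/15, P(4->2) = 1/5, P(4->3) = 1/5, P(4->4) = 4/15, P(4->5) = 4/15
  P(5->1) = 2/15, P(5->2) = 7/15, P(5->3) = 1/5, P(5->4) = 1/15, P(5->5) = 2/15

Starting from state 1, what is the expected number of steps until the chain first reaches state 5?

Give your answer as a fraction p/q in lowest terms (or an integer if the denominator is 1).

Answer: 1211/272

Derivation:
Let h_i = expected steps to first reach 5 from state i.
Boundary: h_5 = 0.
First-step equations for the other states:
  h_1 = 1 + 1/3*h_1 + 2/15*h_2 + 1/15*h_3 + 1/3*h_4 + 2/15*h_5
  h_2 = 1 + 4/15*h_1 + 1/15*h_2 + 2/15*h_3 + 1/3*h_4 + 1/5*h_5
  h_3 = 1 + 1/15*h_1 + 1/15*h_2 + 2/15*h_3 + 4/15*h_4 + 7/15*h_5
  h_4 = 1 + 1/15*h_1 + 1/5*h_2 + 1/5*h_3 + 4/15*h_4 + 4/15*h_5

Substituting h_5 = 0 and rearranging gives the linear system (I - Q) h = 1:
  [2/3, -2/15, -1/15, -1/3] . (h_1, h_2, h_3, h_4) = 1
  [-4/15, 14/15, -2/15, -1/3] . (h_1, h_2, h_3, h_4) = 1
  [-1/15, -1/15, 13/15, -4/15] . (h_1, h_2, h_3, h_4) = 1
  [-1/15, -1/5, -1/5, 11/15] . (h_1, h_2, h_3, h_4) = 1

Solving yields:
  h_1 = 1211/272
  h_2 = 3329/816
  h_3 = 1201/408
  h_4 = 501/136

Starting state is 1, so the expected hitting time is h_1 = 1211/272.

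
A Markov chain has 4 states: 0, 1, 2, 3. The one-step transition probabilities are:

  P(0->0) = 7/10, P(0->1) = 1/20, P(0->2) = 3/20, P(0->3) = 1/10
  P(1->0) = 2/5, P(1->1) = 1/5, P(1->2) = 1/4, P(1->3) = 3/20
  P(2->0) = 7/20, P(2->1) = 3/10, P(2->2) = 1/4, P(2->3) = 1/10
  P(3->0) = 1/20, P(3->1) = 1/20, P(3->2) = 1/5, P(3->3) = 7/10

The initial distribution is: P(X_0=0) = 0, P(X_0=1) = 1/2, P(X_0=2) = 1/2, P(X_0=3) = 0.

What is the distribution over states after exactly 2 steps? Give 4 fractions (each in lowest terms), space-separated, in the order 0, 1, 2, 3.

Answer: 73/160 3/20 33/160 3/16

Derivation:
Propagating the distribution step by step (d_{t+1} = d_t * P):
d_0 = (0=0, 1=1/2, 2=1/2, 3=0)
  d_1[0] = 0*7/10 + 1/2*2/5 + 1/2*7/20 + 0*1/20 = 3/8
  d_1[1] = 0*1/20 + 1/2*1/5 + 1/2*3/10 + 0*1/20 = 1/4
  d_1[2] = 0*3/20 + 1/2*1/4 + 1/2*1/4 + 0*1/5 = 1/4
  d_1[3] = 0*1/10 + 1/2*3/20 + 1/2*1/10 + 0*7/10 = 1/8
d_1 = (0=3/8, 1=1/4, 2=1/4, 3=1/8)
  d_2[0] = 3/8*7/10 + 1/4*2/5 + 1/4*7/20 + 1/8*1/20 = 73/160
  d_2[1] = 3/8*1/20 + 1/4*1/5 + 1/4*3/10 + 1/8*1/20 = 3/20
  d_2[2] = 3/8*3/20 + 1/4*1/4 + 1/4*1/4 + 1/8*1/5 = 33/160
  d_2[3] = 3/8*1/10 + 1/4*3/20 + 1/4*1/10 + 1/8*7/10 = 3/16
d_2 = (0=73/160, 1=3/20, 2=33/160, 3=3/16)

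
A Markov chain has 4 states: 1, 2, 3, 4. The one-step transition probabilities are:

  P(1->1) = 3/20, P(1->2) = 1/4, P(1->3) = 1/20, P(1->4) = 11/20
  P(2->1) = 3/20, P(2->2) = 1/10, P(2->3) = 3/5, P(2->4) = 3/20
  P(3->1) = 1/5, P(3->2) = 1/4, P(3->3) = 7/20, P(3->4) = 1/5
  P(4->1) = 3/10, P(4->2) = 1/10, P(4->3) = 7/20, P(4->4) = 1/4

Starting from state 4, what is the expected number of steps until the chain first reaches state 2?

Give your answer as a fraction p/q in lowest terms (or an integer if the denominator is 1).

Answer: 1280/227

Derivation:
Let h_i = expected steps to first reach 2 from state i.
Boundary: h_2 = 0.
First-step equations for the other states:
  h_1 = 1 + 3/20*h_1 + 1/4*h_2 + 1/20*h_3 + 11/20*h_4
  h_3 = 1 + 1/5*h_1 + 1/4*h_2 + 7/20*h_3 + 1/5*h_4
  h_4 = 1 + 3/10*h_1 + 1/10*h_2 + 7/20*h_3 + 1/4*h_4

Substituting h_2 = 0 and rearranging gives the linear system (I - Q) h = 1:
  [17/20, -1/20, -11/20] . (h_1, h_3, h_4) = 1
  [-1/5, 13/20, -1/5] . (h_1, h_3, h_4) = 1
  [-3/10, -7/20, 3/4] . (h_1, h_3, h_4) = 1

Solving yields:
  h_1 = 1160/227
  h_3 = 1100/227
  h_4 = 1280/227

Starting state is 4, so the expected hitting time is h_4 = 1280/227.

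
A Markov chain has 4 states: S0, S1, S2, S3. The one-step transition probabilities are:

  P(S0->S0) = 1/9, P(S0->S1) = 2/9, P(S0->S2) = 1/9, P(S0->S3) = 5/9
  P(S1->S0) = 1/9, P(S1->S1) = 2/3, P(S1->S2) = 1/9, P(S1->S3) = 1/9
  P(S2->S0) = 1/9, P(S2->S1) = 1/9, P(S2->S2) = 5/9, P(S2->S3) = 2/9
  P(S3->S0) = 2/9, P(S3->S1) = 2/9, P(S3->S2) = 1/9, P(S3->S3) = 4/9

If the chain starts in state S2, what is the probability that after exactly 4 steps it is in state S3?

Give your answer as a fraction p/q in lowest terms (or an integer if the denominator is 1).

Answer: 2024/6561

Derivation:
Computing P^4 by repeated multiplication:
P^1 =
  S0: [1/9, 2/9, 1/9, 5/9]
  S1: [1/9, 2/3, 1/9, 1/9]
  S2: [1/9, 1/9, 5/9, 2/9]
  S3: [2/9, 2/9, 1/9, 4/9]
P^2 =
  S0: [14/81, 25/81, 13/81, 29/81]
  S1: [10/81, 41/81, 13/81, 17/81]
  S2: [11/81, 17/81, 29/81, 8/27]
  S3: [13/81, 25/81, 13/81, 10/27]
P^3 =
  S0: [110/729, 83/243, 133/729, 79/243]
  S1: [98/729, 313/729, 133/729, 185/729]
  S2: [35/243, 67/243, 197/729, 226/729]
  S3: [37/243, 83/243, 133/729, 236/729]
P^4 =
  S0: [322/2187, 2321/6561, 1261/6561, 671/2187]
  S1: [914/6561, 859/2187, 1261/6561, 67/243]
  S2: [955/6561, 2065/6561, 1517/6561, 2024/6561]
  S3: [965/6561, 2321/6561, 1261/6561, 2014/6561]

(P^4)[S2 -> S3] = 2024/6561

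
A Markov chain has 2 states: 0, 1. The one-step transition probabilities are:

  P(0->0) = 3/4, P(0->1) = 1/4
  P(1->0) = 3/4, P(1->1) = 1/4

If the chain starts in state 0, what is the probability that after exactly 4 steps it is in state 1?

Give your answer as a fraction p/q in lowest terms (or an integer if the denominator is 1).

Computing P^4 by repeated multiplication:
P^1 =
  0: [3/4, 1/4]
  1: [3/4, 1/4]
P^2 =
  0: [3/4, 1/4]
  1: [3/4, 1/4]
P^3 =
  0: [3/4, 1/4]
  1: [3/4, 1/4]
P^4 =
  0: [3/4, 1/4]
  1: [3/4, 1/4]

(P^4)[0 -> 1] = 1/4

Answer: 1/4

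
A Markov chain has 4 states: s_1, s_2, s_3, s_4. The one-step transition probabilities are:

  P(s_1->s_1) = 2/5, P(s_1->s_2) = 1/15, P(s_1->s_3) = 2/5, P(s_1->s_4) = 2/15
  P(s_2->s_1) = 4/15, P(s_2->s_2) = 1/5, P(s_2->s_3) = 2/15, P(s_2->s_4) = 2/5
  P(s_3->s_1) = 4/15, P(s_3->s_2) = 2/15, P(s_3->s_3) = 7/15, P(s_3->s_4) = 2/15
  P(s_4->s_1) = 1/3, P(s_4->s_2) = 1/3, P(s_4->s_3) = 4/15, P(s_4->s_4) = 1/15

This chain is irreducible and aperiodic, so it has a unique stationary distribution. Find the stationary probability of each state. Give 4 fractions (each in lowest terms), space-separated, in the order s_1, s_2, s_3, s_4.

Answer: 221/690 107/690 83/230 113/690

Derivation:
The stationary distribution satisfies pi = pi * P, i.e.:
  pi_s_1 = 2/5*pi_s_1 + 4/15*pi_s_2 + 4/15*pi_s_3 + 1/3*pi_s_4
  pi_s_2 = 1/15*pi_s_1 + 1/5*pi_s_2 + 2/15*pi_s_3 + 1/3*pi_s_4
  pi_s_3 = 2/5*pi_s_1 + 2/15*pi_s_2 + 7/15*pi_s_3 + 4/15*pi_s_4
  pi_s_4 = 2/15*pi_s_1 + 2/5*pi_s_2 + 2/15*pi_s_3 + 1/15*pi_s_4
with normalization: pi_s_1 + pi_s_2 + pi_s_3 + pi_s_4 = 1.

Using the first 3 balance equations plus normalization, the linear system A*pi = b is:
  [-3/5, 4/15, 4/15, 1/3] . pi = 0
  [1/15, -4/5, 2/15, 1/3] . pi = 0
  [2/5, 2/15, -8/15, 4/15] . pi = 0
  [1, 1, 1, 1] . pi = 1

Solving yields:
  pi_s_1 = 221/690
  pi_s_2 = 107/690
  pi_s_3 = 83/230
  pi_s_4 = 113/690

Verification (pi * P):
  221/690*2/5 + 107/690*4/15 + 83/230*4/15 + 113/690*1/3 = 221/690 = pi_s_1  (ok)
  221/690*1/15 + 107/690*1/5 + 83/230*2/15 + 113/690*1/3 = 107/690 = pi_s_2  (ok)
  221/690*2/5 + 107/690*2/15 + 83/230*7/15 + 113/690*4/15 = 83/230 = pi_s_3  (ok)
  221/690*2/15 + 107/690*2/5 + 83/230*2/15 + 113/690*1/15 = 113/690 = pi_s_4  (ok)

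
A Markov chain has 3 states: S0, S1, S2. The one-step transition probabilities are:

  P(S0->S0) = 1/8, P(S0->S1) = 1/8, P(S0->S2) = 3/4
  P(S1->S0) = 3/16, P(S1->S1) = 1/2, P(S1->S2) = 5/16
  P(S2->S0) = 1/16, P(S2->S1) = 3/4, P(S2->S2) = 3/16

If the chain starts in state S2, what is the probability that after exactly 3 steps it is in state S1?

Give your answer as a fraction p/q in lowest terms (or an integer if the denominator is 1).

Answer: 1063/2048

Derivation:
Computing P^3 by repeated multiplication:
P^1 =
  S0: [1/8, 1/8, 3/4]
  S1: [3/16, 1/2, 5/16]
  S2: [1/16, 3/4, 3/16]
P^2 =
  S0: [11/128, 41/64, 35/128]
  S1: [35/256, 65/128, 91/256]
  S2: [41/256, 67/128, 81/256]
P^3 =
  S0: [303/2048, 549/1024, 647/2048]
  S1: [551/4096, 1101/2048, 1343/4096]
  S2: [565/4096, 1063/2048, 1405/4096]

(P^3)[S2 -> S1] = 1063/2048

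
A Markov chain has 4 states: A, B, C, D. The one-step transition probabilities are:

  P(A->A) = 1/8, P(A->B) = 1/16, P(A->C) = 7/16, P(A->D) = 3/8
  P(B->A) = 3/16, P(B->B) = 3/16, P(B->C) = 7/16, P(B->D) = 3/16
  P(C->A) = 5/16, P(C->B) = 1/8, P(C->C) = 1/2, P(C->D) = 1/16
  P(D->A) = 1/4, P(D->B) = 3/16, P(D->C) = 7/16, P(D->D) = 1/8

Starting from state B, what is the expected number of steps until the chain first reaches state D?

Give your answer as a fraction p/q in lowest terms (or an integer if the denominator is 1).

Let h_i = expected steps to first reach D from state i.
Boundary: h_D = 0.
First-step equations for the other states:
  h_A = 1 + 1/8*h_A + 1/16*h_B + 7/16*h_C + 3/8*h_D
  h_B = 1 + 3/16*h_A + 3/16*h_B + 7/16*h_C + 3/16*h_D
  h_C = 1 + 5/16*h_A + 1/8*h_B + 1/2*h_C + 1/16*h_D

Substituting h_D = 0 and rearranging gives the linear system (I - Q) h = 1:
  [7/8, -1/16, -7/16] . (h_A, h_B, h_C) = 1
  [-3/16, 13/16, -7/16] . (h_A, h_B, h_C) = 1
  [-5/16, -1/8, 1/2] . (h_A, h_B, h_C) = 1

Solving yields:
  h_A = 105/22
  h_B = 255/44
  h_C = 283/44

Starting state is B, so the expected hitting time is h_B = 255/44.

Answer: 255/44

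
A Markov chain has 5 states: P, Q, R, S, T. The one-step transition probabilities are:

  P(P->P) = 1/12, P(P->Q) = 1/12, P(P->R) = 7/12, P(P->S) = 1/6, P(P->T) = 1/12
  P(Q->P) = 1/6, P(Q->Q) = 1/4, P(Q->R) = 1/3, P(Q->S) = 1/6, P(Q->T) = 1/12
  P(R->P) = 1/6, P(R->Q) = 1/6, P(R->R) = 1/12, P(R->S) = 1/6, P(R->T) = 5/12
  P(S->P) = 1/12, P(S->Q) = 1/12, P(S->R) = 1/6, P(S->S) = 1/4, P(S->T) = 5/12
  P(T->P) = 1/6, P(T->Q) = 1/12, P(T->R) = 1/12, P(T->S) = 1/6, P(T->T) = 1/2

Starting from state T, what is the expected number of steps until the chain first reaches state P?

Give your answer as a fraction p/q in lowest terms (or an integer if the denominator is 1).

Answer: 33/5

Derivation:
Let h_i = expected steps to first reach P from state i.
Boundary: h_P = 0.
First-step equations for the other states:
  h_Q = 1 + 1/6*h_P + 1/4*h_Q + 1/3*h_R + 1/6*h_S + 1/12*h_T
  h_R = 1 + 1/6*h_P + 1/6*h_Q + 1/12*h_R + 1/6*h_S + 5/12*h_T
  h_S = 1 + 1/12*h_P + 1/12*h_Q + 1/6*h_R + 1/4*h_S + 5/12*h_T
  h_T = 1 + 1/6*h_P + 1/12*h_Q + 1/12*h_R + 1/6*h_S + 1/2*h_T

Substituting h_P = 0 and rearranging gives the linear system (I - Q) h = 1:
  [3/4, -1/3, -1/6, -1/12] . (h_Q, h_R, h_S, h_T) = 1
  [-1/6, 11/12, -1/6, -5/12] . (h_Q, h_R, h_S, h_T) = 1
  [-1/12, -1/6, 3/4, -5/12] . (h_Q, h_R, h_S, h_T) = 1
  [-1/12, -1/12, -1/6, 1/2] . (h_Q, h_R, h_S, h_T) = 1

Solving yields:
  h_Q = 33/5
  h_R = 33/5
  h_S = 36/5
  h_T = 33/5

Starting state is T, so the expected hitting time is h_T = 33/5.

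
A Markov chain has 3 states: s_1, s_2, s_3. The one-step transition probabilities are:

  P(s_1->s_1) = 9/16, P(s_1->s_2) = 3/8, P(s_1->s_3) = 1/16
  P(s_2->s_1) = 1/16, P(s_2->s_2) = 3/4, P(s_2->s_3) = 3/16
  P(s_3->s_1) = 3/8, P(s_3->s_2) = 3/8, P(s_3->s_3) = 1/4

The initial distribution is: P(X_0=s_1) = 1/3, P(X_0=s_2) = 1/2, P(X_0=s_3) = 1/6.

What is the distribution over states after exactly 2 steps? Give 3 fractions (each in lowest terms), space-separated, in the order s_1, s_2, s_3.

Propagating the distribution step by step (d_{t+1} = d_t * P):
d_0 = (s_1=1/3, s_2=1/2, s_3=1/6)
  d_1[s_1] = 1/3*9/16 + 1/2*1/16 + 1/6*3/8 = 9/32
  d_1[s_2] = 1/3*3/8 + 1/2*3/4 + 1/6*3/8 = 9/16
  d_1[s_3] = 1/3*1/16 + 1/2*3/16 + 1/6*1/4 = 5/32
d_1 = (s_1=9/32, s_2=9/16, s_3=5/32)
  d_2[s_1] = 9/32*9/16 + 9/16*1/16 + 5/32*3/8 = 129/512
  d_2[s_2] = 9/32*3/8 + 9/16*3/4 + 5/32*3/8 = 75/128
  d_2[s_3] = 9/32*1/16 + 9/16*3/16 + 5/32*1/4 = 83/512
d_2 = (s_1=129/512, s_2=75/128, s_3=83/512)

Answer: 129/512 75/128 83/512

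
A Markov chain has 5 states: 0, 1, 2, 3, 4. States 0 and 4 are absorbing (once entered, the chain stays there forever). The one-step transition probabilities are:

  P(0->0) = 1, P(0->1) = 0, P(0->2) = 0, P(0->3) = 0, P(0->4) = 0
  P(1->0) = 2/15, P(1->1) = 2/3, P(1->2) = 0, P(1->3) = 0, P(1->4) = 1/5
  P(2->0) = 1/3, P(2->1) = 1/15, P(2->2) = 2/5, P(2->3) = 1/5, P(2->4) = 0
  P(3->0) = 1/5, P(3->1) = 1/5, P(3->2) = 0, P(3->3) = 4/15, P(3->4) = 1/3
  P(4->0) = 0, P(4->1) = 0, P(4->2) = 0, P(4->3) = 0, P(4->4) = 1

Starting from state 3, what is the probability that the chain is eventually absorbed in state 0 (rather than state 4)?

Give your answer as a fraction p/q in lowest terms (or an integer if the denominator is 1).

Answer: 21/55

Derivation:
Let a_i = P(absorbed in 0 | start in state i).
Boundary conditions: a_0 = 1, a_4 = 0.
For each transient state i, a_i = sum_j P(i->j) * a_j:
  a_1 = 2/15*a_0 + 2/3*a_1 + 0*a_2 + 0*a_3 + 1/5*a_4
  a_2 = 1/3*a_0 + 1/15*a_1 + 2/5*a_2 + 1/5*a_3 + 0*a_4
  a_3 = 1/5*a_0 + 1/5*a_1 + 0*a_2 + 4/15*a_3 + 1/3*a_4

Substituting a_0 = 1 and a_4 = 0, rearrange to (I - Q) a = r where r[i] = P(i -> 0):
  [1/3, 0, 0] . (a_1, a_2, a_3) = 2/15
  [-1/15, 3/5, -1/5] . (a_1, a_2, a_3) = 1/3
  [-1/5, 0, 11/15] . (a_1, a_2, a_3) = 1/5

Solving yields:
  a_1 = 2/5
  a_2 = 8/11
  a_3 = 21/55

Starting state is 3, so the absorption probability is a_3 = 21/55.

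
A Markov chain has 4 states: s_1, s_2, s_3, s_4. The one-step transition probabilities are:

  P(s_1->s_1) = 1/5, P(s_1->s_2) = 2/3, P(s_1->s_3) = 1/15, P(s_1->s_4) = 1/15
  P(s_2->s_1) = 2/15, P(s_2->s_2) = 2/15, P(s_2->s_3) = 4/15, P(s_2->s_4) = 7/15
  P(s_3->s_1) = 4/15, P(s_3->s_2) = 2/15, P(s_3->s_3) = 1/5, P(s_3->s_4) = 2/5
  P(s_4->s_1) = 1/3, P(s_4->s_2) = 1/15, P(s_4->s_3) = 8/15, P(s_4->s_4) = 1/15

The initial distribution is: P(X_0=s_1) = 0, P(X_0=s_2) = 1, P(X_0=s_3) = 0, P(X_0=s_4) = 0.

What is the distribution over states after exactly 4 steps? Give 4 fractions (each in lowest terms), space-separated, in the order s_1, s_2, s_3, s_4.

Answer: 11759/50625 2473/10125 2729/10125 12856/50625

Derivation:
Propagating the distribution step by step (d_{t+1} = d_t * P):
d_0 = (s_1=0, s_2=1, s_3=0, s_4=0)
  d_1[s_1] = 0*1/5 + 1*2/15 + 0*4/15 + 0*1/3 = 2/15
  d_1[s_2] = 0*2/3 + 1*2/15 + 0*2/15 + 0*1/15 = 2/15
  d_1[s_3] = 0*1/15 + 1*4/15 + 0*1/5 + 0*8/15 = 4/15
  d_1[s_4] = 0*1/15 + 1*7/15 + 0*2/5 + 0*1/15 = 7/15
d_1 = (s_1=2/15, s_2=2/15, s_3=4/15, s_4=7/15)
  d_2[s_1] = 2/15*1/5 + 2/15*2/15 + 4/15*4/15 + 7/15*1/3 = 61/225
  d_2[s_2] = 2/15*2/3 + 2/15*2/15 + 4/15*2/15 + 7/15*1/15 = 13/75
  d_2[s_3] = 2/15*1/15 + 2/15*4/15 + 4/15*1/5 + 7/15*8/15 = 26/75
  d_2[s_4] = 2/15*1/15 + 2/15*7/15 + 4/15*2/5 + 7/15*1/15 = 47/225
d_2 = (s_1=61/225, s_2=13/75, s_3=26/75, s_4=47/225)
  d_3[s_1] = 61/225*1/5 + 13/75*2/15 + 26/75*4/15 + 47/225*1/3 = 808/3375
  d_3[s_2] = 61/225*2/3 + 13/75*2/15 + 26/75*2/15 + 47/225*1/15 = 33/125
  d_3[s_3] = 61/225*1/15 + 13/75*4/15 + 26/75*1/5 + 47/225*8/15 = 827/3375
  d_3[s_4] = 61/225*1/15 + 13/75*7/15 + 26/75*2/5 + 47/225*1/15 = 283/1125
d_3 = (s_1=808/3375, s_2=33/125, s_3=827/3375, s_4=283/1125)
  d_4[s_1] = 808/3375*1/5 + 33/125*2/15 + 827/3375*4/15 + 283/1125*1/3 = 11759/50625
  d_4[s_2] = 808/3375*2/3 + 33/125*2/15 + 827/3375*2/15 + 283/1125*1/15 = 2473/10125
  d_4[s_3] = 808/3375*1/15 + 33/125*4/15 + 827/3375*1/5 + 283/1125*8/15 = 2729/10125
  d_4[s_4] = 808/3375*1/15 + 33/125*7/15 + 827/3375*2/5 + 283/1125*1/15 = 12856/50625
d_4 = (s_1=11759/50625, s_2=2473/10125, s_3=2729/10125, s_4=12856/50625)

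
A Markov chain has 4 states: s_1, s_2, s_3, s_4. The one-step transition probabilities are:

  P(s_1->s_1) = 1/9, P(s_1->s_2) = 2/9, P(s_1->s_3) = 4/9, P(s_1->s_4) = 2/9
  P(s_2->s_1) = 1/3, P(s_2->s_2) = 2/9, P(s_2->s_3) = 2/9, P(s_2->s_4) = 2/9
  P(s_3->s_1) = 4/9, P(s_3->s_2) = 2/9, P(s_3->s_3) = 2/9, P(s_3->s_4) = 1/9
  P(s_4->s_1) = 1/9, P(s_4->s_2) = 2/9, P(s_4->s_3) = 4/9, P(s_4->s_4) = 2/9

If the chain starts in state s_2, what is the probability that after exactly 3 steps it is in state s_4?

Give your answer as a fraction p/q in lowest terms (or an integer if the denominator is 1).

Computing P^3 by repeated multiplication:
P^1 =
  s_1: [1/9, 2/9, 4/9, 2/9]
  s_2: [1/3, 2/9, 2/9, 2/9]
  s_3: [4/9, 2/9, 2/9, 1/9]
  s_4: [1/9, 2/9, 4/9, 2/9]
P^2 =
  s_1: [25/81, 2/9, 8/27, 14/81]
  s_2: [19/81, 2/9, 28/81, 16/81]
  s_3: [19/81, 2/9, 28/81, 16/81]
  s_4: [25/81, 2/9, 8/27, 14/81]
P^3 =
  s_1: [7/27, 2/9, 80/243, 46/243]
  s_2: [67/243, 2/9, 232/729, 134/729]
  s_3: [67/243, 2/9, 232/729, 134/729]
  s_4: [7/27, 2/9, 80/243, 46/243]

(P^3)[s_2 -> s_4] = 134/729

Answer: 134/729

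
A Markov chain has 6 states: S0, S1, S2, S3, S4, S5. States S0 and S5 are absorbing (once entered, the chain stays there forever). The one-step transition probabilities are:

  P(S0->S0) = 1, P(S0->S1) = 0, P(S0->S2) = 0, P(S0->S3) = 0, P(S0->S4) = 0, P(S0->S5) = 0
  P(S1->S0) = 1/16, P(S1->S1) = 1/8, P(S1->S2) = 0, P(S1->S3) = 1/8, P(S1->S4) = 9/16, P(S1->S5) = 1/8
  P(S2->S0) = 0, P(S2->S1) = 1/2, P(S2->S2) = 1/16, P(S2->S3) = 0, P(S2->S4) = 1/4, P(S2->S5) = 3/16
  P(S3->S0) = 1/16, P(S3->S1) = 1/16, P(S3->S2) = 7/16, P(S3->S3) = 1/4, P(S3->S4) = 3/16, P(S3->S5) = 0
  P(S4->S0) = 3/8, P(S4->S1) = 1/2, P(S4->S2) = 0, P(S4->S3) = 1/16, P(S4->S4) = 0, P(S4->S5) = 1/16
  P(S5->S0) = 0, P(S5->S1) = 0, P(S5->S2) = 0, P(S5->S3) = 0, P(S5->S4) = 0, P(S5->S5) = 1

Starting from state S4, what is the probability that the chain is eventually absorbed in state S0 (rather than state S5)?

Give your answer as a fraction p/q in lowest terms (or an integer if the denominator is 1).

Let a_i = P(absorbed in S0 | start in state i).
Boundary conditions: a_S0 = 1, a_S5 = 0.
For each transient state i, a_i = sum_j P(i->j) * a_j:
  a_S1 = 1/16*a_S0 + 1/8*a_S1 + 0*a_S2 + 1/8*a_S3 + 9/16*a_S4 + 1/8*a_S5
  a_S2 = 0*a_S0 + 1/2*a_S1 + 1/16*a_S2 + 0*a_S3 + 1/4*a_S4 + 3/16*a_S5
  a_S3 = 1/16*a_S0 + 1/16*a_S1 + 7/16*a_S2 + 1/4*a_S3 + 3/16*a_S4 + 0*a_S5
  a_S4 = 3/8*a_S0 + 1/2*a_S1 + 0*a_S2 + 1/16*a_S3 + 0*a_S4 + 1/16*a_S5

Substituting a_S0 = 1 and a_S5 = 0, rearrange to (I - Q) a = r where r[i] = P(i -> S0):
  [7/8, 0, -1/8, -9/16] . (a_S1, a_S2, a_S3, a_S4) = 1/16
  [-1/2, 15/16, 0, -1/4] . (a_S1, a_S2, a_S3, a_S4) = 0
  [-1/16, -7/16, 3/4, -3/16] . (a_S1, a_S2, a_S3, a_S4) = 1/16
  [-1/2, 0, -1/16, 1] . (a_S1, a_S2, a_S3, a_S4) = 3/8

Solving yields:
  a_S1 = 14018/22259
  a_S2 = 11804/22259
  a_S3 = 13966/22259
  a_S4 = 16229/22259

Starting state is S4, so the absorption probability is a_S4 = 16229/22259.

Answer: 16229/22259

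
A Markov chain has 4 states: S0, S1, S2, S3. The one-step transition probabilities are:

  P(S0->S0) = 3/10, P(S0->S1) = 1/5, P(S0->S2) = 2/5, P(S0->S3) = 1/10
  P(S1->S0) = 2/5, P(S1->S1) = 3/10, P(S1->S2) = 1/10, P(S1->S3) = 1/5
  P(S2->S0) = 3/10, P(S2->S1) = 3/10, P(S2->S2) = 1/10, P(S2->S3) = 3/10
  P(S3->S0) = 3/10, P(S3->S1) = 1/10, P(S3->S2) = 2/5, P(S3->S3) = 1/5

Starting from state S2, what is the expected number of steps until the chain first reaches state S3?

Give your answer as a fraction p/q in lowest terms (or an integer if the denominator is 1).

Answer: 101/21

Derivation:
Let h_i = expected steps to first reach S3 from state i.
Boundary: h_S3 = 0.
First-step equations for the other states:
  h_S0 = 1 + 3/10*h_S0 + 1/5*h_S1 + 2/5*h_S2 + 1/10*h_S3
  h_S1 = 1 + 2/5*h_S0 + 3/10*h_S1 + 1/10*h_S2 + 1/5*h_S3
  h_S2 = 1 + 3/10*h_S0 + 3/10*h_S1 + 1/10*h_S2 + 3/10*h_S3

Substituting h_S3 = 0 and rearranging gives the linear system (I - Q) h = 1:
  [7/10, -1/5, -2/5] . (h_S0, h_S1, h_S2) = 1
  [-2/5, 7/10, -1/10] . (h_S0, h_S1, h_S2) = 1
  [-3/10, -3/10, 9/10] . (h_S0, h_S1, h_S2) = 1

Solving yields:
  h_S0 = 40/7
  h_S1 = 113/21
  h_S2 = 101/21

Starting state is S2, so the expected hitting time is h_S2 = 101/21.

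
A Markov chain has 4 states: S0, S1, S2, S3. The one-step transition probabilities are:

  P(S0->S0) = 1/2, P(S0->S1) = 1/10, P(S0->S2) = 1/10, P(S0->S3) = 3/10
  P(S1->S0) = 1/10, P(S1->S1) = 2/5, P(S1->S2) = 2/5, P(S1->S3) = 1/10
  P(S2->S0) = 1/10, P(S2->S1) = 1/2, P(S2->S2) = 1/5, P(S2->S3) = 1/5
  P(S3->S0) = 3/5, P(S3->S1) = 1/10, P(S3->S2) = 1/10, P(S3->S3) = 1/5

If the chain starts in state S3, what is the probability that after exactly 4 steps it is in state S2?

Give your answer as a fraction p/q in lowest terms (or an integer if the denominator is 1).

Computing P^4 by repeated multiplication:
P^1 =
  S0: [1/2, 1/10, 1/10, 3/10]
  S1: [1/10, 2/5, 2/5, 1/10]
  S2: [1/10, 1/2, 1/5, 1/5]
  S3: [3/5, 1/10, 1/10, 1/5]
P^2 =
  S0: [9/20, 17/100, 7/50, 6/25]
  S1: [19/100, 19/50, 13/50, 17/100]
  S2: [6/25, 33/100, 27/100, 4/25]
  S3: [11/25, 17/100, 7/50, 1/4]
P^3 =
  S0: [2/5, 207/1000, 33/200, 57/250]
  S1: [261/1000, 159/500, 6/25, 181/1000]
  S2: [69/250, 307/1000, 113/500, 191/1000]
  S3: [401/1000, 207/1000, 33/200, 227/1000]
P^4 =
  S0: [187/500, 2281/10000, 893/5000, 2193/10000]
  S1: [2949/10000, 1457/5000, 1097/5000, 1943/10000]
  S2: [3059/10000, 113/400, 2147/10000, 1969/10000]
  S3: [3739/10000, 2281/10000, 893/5000, 1097/5000]

(P^4)[S3 -> S2] = 893/5000

Answer: 893/5000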